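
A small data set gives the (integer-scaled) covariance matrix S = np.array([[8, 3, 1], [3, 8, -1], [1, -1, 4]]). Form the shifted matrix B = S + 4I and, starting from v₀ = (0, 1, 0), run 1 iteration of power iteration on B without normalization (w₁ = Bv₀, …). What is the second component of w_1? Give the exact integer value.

12

B = S + 4I has rows (12, 3, 1); (3, 12, -1); (1, -1, 8)
w1 = Bv₀ = (12·0 + 3·1 + 1·0; 3·0 + 12·1 + (-1)·0; 1·0 + (-1)·1 + 8·0) = (3, 12, -1)
Requested component of w1: 12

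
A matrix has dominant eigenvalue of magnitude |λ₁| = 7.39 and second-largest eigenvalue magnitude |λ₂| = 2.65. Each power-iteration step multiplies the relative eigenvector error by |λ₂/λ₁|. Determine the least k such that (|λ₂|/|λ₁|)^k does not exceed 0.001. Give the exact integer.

|λ₂/λ₁| = 2.65/7.39 = 0.35859
Need k ≥ ln(0.001) / ln(0.35859) = -6.9078 / -1.0256 ≈ 6.736
Smallest integer k satisfying the bound: 7

7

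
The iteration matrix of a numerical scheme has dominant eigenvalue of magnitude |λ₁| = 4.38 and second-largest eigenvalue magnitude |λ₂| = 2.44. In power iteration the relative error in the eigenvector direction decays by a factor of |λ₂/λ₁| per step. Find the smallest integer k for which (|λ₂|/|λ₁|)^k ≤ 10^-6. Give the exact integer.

|λ₂/λ₁| = 2.44/4.38 = 0.55708
Need k ≥ ln(10^-6) / ln(0.55708) = -13.8155 / -0.5851 ≈ 23.614
Smallest integer k satisfying the bound: 24

24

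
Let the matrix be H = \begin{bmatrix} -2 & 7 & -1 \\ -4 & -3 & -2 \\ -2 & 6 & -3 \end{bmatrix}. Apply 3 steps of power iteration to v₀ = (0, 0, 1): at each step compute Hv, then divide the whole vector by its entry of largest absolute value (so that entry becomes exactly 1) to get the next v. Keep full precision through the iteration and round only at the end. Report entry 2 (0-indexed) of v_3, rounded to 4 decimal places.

0.8931

Hv0 = (-1.00000, -2.00000, -3.00000); divide by -3.00000 → v1 = (0.33333, 0.66667, 1.00000)
Hv1 = (3.00000, -5.33333, 0.33333); divide by -5.33333 → v2 = (-0.56250, 1.00000, -0.06250)
Hv2 = (8.18750, -0.62500, 7.31250); divide by 8.18750 → v3 = (1.00000, -0.07634, 0.89313)
Requested entry of v3: 117/131 = 0.8931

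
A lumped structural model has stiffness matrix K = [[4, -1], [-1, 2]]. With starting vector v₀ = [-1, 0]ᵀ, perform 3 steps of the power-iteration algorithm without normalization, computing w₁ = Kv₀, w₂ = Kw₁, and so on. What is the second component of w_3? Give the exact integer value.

w1 = Kv₀ = (4·(-1) + (-1)·0; (-1)·(-1) + 2·0) = (-4, 1)
w2 = Kw1 = (4·(-4) + (-1)·1; (-1)·(-4) + 2·1) = (-17, 6)
w3 = Kw2 = (-74, 29)
The requested component of w3 is 29.

29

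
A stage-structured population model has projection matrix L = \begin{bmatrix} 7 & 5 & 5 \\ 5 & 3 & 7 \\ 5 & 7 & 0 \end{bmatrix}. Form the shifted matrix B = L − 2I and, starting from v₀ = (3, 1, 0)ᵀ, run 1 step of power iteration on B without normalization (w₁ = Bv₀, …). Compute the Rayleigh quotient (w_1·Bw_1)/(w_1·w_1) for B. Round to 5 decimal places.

B = L − 2I has rows (5, 5, 5); (5, 1, 7); (5, 7, -2)
w1 = Bv₀ = (5·3 + 5·1 + 5·0; 5·3 + 1·1 + 7·0; 5·3 + 7·1 + (-2)·0) = (20, 16, 22)
Bw1 = (290, 270, 168)
w1·Bw1 = 13816; w1·w1 = 1140; μ ≈ 13816/1140 = 12.11930

μ ≈ 12.11930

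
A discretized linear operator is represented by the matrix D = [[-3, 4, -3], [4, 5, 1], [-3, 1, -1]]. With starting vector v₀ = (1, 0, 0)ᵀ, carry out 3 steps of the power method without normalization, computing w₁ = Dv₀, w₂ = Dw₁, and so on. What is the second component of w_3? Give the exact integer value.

177

w1 = Dv₀ = ((-3)·1 + 4·0 + (-3)·0; 4·1 + 5·0 + 1·0; (-3)·1 + 1·0 + (-1)·0) = (-3, 4, -3)
w2 = Dw1 = ((-3)·(-3) + 4·4 + (-3)·(-3); 4·(-3) + 5·4 + 1·(-3); (-3)·(-3) + 1·4 + (-1)·(-3)) = (34, 5, 16)
w3 = Dw2 = (-130, 177, -113)
The requested component of w3 is 177.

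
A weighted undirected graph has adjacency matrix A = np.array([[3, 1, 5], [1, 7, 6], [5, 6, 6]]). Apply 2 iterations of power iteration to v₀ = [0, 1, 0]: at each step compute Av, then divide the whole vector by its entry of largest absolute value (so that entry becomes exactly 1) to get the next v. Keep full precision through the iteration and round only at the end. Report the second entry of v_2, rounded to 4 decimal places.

Av0 = (1.00000, 7.00000, 6.00000); divide by 7.00000 → v1 = (0.14286, 1.00000, 0.85714)
Av1 = (5.71429, 12.28571, 11.85714); divide by 12.28571 → v2 = (0.46512, 1.00000, 0.96512)
Requested entry of v2: 86/86 = 1.0000

1.0000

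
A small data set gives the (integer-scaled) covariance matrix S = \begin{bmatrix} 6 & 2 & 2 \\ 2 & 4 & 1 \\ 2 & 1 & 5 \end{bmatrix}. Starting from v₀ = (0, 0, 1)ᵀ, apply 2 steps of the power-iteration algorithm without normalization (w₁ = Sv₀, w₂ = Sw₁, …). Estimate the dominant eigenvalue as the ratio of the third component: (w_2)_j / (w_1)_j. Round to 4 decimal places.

w1 = Sv₀ = (6·0 + 2·0 + 2·1; 2·0 + 4·0 + 1·1; 2·0 + 1·0 + 5·1) = (2, 1, 5)
w2 = Sw1 = (6·2 + 2·1 + 2·5; 2·2 + 4·1 + 1·5; 2·2 + 1·1 + 5·5) = (24, 13, 30)
Ratio at component: 30 / 5 = 6.0000

6.0000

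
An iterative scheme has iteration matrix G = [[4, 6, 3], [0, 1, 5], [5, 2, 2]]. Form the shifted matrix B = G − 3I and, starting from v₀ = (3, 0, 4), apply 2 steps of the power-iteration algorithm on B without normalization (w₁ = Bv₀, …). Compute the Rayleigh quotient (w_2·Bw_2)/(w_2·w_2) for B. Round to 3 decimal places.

μ ≈ 4.655

B = G − 3I has rows (1, 6, 3); (0, -2, 5); (5, 2, -1)
w1 = Bv₀ = (1·3 + 6·0 + 3·4; 0·3 + (-2)·0 + 5·4; 5·3 + 2·0 + (-1)·4) = (15, 20, 11)
w2 = Bw1 = (1·15 + 6·20 + 3·11; 0·15 + (-2)·20 + 5·11; 5·15 + 2·20 + (-1)·11) = (168, 15, 104)
Bw2 = (570, 490, 766)
w2·Bw2 = 182774; w2·w2 = 39265; μ ≈ 182774/39265 = 4.655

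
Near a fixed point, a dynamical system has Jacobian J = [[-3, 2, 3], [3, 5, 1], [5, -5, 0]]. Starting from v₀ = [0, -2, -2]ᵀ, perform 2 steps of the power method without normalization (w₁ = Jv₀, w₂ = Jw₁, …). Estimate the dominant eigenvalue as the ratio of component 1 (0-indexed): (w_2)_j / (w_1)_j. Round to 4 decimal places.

w1 = Jv₀ = ((-3)·0 + 2·(-2) + 3·(-2); 3·0 + 5·(-2) + 1·(-2); 5·0 + (-5)·(-2) + 0·(-2)) = (-10, -12, 10)
w2 = Jw1 = ((-3)·(-10) + 2·(-12) + 3·10; 3·(-10) + 5·(-12) + 1·10; 5·(-10) + (-5)·(-12) + 0·10) = (36, -80, 10)
Ratio at component: -80 / -12 = 6.6667

λ ≈ 6.6667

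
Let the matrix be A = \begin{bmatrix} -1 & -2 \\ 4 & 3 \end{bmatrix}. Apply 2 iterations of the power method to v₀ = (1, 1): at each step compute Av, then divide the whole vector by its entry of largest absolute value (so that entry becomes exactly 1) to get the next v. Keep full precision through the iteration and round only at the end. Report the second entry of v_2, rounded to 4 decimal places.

Av0 = (-3.00000, 7.00000); divide by 7.00000 → v1 = (-0.42857, 1.00000)
Av1 = (-1.57143, 1.28571); divide by -1.57143 → v2 = (1.00000, -0.81818)
Requested entry of v2: 9/-11 = -0.8182

-0.8182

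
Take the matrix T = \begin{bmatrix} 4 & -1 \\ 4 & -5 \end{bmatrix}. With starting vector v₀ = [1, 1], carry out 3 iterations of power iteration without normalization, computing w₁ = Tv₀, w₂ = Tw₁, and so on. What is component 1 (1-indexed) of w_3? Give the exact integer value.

w1 = Tv₀ = (3, -1)
w2 = Tw1 = (13, 17)
w3 = Tw2 = (35, -33)
The requested component of w3 is 35.

35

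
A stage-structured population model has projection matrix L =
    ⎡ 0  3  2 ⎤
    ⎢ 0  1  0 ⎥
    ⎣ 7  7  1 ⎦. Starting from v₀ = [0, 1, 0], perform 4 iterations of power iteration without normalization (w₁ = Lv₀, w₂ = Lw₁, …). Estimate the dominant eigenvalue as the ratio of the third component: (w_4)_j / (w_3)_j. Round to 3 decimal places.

4.217

w1 = Lv₀ = (3, 1, 7)
w2 = Lw1 = (17, 1, 35)
w3 = Lw2 = (73, 1, 161)
w4 = Lw3 = (325, 1, 679)
Ratio at component: 679 / 161 = 4.217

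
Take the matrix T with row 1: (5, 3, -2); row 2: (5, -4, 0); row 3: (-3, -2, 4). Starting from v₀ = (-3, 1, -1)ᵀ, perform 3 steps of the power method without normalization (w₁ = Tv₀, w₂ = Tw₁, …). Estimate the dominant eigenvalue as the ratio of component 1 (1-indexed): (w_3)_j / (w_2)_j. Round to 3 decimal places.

w1 = Tv₀ = (5·(-3) + 3·1 + (-2)·(-1); 5·(-3) + (-4)·1 + 0·(-1); (-3)·(-3) + (-2)·1 + 4·(-1)) = (-10, -19, 3)
w2 = Tw1 = (5·(-10) + 3·(-19) + (-2)·3; 5·(-10) + (-4)·(-19) + 0·3; (-3)·(-10) + (-2)·(-19) + 4·3) = (-113, 26, 80)
w3 = Tw2 = (-647, -669, 607)
Ratio at component: -647 / -113 = 5.726

5.726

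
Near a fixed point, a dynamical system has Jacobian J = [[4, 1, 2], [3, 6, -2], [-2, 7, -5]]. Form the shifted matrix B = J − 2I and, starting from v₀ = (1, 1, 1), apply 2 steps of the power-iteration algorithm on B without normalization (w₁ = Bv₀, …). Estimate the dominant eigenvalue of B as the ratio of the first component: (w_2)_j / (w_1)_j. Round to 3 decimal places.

2.200

B = J − 2I has rows (2, 1, 2); (3, 4, -2); (-2, 7, -7)
w1 = Bv₀ = (2·1 + 1·1 + 2·1; 3·1 + 4·1 + (-2)·1; (-2)·1 + 7·1 + (-7)·1) = (5, 5, -2)
w2 = Bw1 = (2·5 + 1·5 + 2·(-2); 3·5 + 4·5 + (-2)·(-2); (-2)·5 + 7·5 + (-7)·(-2)) = (11, 39, 39)
Ratio: 11/5 = 2.200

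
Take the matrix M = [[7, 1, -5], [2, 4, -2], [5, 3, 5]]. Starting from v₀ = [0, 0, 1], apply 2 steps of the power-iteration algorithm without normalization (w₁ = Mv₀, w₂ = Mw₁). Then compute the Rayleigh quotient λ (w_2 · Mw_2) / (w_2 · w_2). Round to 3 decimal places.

w1 = Mv₀ = (-5, -2, 5)
w2 = Mw1 = (-62, -28, -6)
Mw2 = (-432, -224, -424)
w2·Mw2 = (-62)·(-432) + (-28)·(-224) + (-6)·(-424) = 35600; w2·w2 = (-62)·(-62) + (-28)·(-28) + (-6)·(-6) = 4664
λ ≈ 35600/4664 = 7.633

7.633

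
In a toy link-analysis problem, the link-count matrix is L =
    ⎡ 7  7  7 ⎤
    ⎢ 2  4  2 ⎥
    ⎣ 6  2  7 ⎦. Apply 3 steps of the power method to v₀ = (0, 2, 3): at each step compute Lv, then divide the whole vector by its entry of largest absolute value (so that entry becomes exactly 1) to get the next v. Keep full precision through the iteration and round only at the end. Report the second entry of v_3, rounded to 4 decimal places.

Lv0 = (35.00000, 14.00000, 25.00000); divide by 35.00000 → v1 = (1.00000, 0.40000, 0.71429)
Lv1 = (14.80000, 5.02857, 11.80000); divide by 14.80000 → v2 = (1.00000, 0.33977, 0.79730)
Lv2 = (14.95946, 4.95367, 12.26062); divide by 14.95946 → v3 = (1.00000, 0.33114, 0.81959)
Requested entry of v3: 2566/7749 = 0.3311

0.3311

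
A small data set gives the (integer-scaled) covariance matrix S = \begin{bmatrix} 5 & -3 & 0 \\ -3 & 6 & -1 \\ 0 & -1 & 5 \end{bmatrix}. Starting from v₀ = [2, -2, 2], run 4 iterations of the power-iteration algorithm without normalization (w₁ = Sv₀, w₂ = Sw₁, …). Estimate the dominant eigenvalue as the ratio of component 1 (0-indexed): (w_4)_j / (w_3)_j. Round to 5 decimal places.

8.72152

w1 = Sv₀ = (16, -20, 12)
w2 = Sw1 = (140, -180, 80)
w3 = Sw2 = (1240, -1580, 580)
w4 = Sw3 = (10940, -13780, 4480)
Ratio at component: -13780 / -1580 = 8.72152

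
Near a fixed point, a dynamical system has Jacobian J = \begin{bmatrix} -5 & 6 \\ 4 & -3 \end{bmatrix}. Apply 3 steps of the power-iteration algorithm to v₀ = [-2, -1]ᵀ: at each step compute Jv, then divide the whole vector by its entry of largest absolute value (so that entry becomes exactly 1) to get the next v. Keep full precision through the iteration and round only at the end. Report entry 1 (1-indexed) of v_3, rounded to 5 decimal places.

1.00000

Jv0 = (4.000000, -5.000000); divide by -5.000000 → v1 = (-0.800000, 1.000000)
Jv1 = (10.000000, -6.200000); divide by 10.000000 → v2 = (1.000000, -0.620000)
Jv2 = (-8.720000, 5.860000); divide by -8.720000 → v3 = (1.000000, -0.672018)
Requested entry of v3: 436/436 = 1.00000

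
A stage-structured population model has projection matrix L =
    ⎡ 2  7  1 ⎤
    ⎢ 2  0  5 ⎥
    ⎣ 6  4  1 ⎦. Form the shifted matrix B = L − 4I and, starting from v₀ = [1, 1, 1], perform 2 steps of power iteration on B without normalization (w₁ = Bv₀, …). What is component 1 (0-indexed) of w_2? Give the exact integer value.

B = L − 4I has rows (-2, 7, 1); (2, -4, 5); (6, 4, -3)
w1 = Bv₀ = (6, 3, 7)
w2 = Bw1 = (16, 35, 27)
Requested component of w2: 35

35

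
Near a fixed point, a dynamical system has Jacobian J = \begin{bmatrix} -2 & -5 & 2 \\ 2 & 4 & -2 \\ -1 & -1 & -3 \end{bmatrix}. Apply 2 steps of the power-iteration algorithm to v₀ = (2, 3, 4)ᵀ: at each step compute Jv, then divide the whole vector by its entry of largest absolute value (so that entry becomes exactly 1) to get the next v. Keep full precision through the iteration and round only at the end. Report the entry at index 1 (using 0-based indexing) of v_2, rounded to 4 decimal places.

Jv0 = (-11.00000, 8.00000, -17.00000); divide by -17.00000 → v1 = (0.64706, -0.47059, 1.00000)
Jv1 = (3.05882, -2.58824, -3.17647); divide by -3.17647 → v2 = (-0.96296, 0.81481, 1.00000)
Requested entry of v2: 44/54 = 0.8148

0.8148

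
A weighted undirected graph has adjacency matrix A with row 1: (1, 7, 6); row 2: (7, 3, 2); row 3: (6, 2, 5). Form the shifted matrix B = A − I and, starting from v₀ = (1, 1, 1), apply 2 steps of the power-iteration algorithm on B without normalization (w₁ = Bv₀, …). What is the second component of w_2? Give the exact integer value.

B = A − I has rows (0, 7, 6); (7, 2, 2); (6, 2, 4)
w1 = Bv₀ = (13, 11, 12)
w2 = Bw1 = (149, 137, 148)
Requested component of w2: 137

137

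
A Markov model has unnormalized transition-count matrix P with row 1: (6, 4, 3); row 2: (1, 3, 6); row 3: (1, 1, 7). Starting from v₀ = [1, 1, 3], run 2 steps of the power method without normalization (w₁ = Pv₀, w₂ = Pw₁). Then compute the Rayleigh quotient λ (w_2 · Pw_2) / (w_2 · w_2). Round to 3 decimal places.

10.440

w1 = Pv₀ = (6·1 + 4·1 + 3·3; 1·1 + 3·1 + 6·3; 1·1 + 1·1 + 7·3) = (19, 22, 23)
w2 = Pw1 = (6·19 + 4·22 + 3·23; 1·19 + 3·22 + 6·23; 1·19 + 1·22 + 7·23) = (271, 223, 202)
Pw2 = (3124, 2152, 1908)
w2·Pw2 = 271·3124 + 223·2152 + 202·1908 = 1711916; w2·w2 = 271·271 + 223·223 + 202·202 = 163974
λ ≈ 1711916/163974 = 10.440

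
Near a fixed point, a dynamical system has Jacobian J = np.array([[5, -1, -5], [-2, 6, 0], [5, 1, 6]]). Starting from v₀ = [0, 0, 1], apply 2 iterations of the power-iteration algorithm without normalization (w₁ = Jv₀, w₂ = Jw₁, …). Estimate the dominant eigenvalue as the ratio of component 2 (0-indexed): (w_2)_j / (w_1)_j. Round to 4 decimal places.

1.8333

w1 = Jv₀ = (-5, 0, 6)
w2 = Jw1 = (-55, 10, 11)
Ratio at component: 11 / 6 = 1.8333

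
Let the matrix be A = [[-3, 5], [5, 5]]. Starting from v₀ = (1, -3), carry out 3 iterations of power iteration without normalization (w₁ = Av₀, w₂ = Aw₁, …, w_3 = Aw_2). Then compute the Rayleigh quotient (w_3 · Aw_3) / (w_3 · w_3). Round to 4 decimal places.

w1 = Av₀ = ((-3)·1 + 5·(-3); 5·1 + 5·(-3)) = (-18, -10)
w2 = Aw1 = ((-3)·(-18) + 5·(-10); 5·(-18) + 5·(-10)) = (4, -140)
w3 = Aw2 = (-712, -680)
Aw3 = (-1264, -6960)
w3·Aw3 = (-712)·(-1264) + (-680)·(-6960) = 5632768; w3·w3 = (-712)·(-712) + (-680)·(-680) = 969344
λ ≈ 5632768/969344 = 5.8109

λ ≈ 5.8109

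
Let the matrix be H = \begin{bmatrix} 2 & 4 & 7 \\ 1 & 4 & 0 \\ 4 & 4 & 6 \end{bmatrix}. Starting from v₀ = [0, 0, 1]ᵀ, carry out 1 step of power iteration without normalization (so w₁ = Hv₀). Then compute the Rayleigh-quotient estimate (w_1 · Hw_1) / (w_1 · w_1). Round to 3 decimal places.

λ ≈ 9.129

w1 = Hv₀ = (7, 0, 6)
Hw1 = (56, 7, 64)
w1·Hw1 = 7·56 + 0·7 + 6·64 = 776; w1·w1 = 7·7 + 0·0 + 6·6 = 85
λ ≈ 776/85 = 9.129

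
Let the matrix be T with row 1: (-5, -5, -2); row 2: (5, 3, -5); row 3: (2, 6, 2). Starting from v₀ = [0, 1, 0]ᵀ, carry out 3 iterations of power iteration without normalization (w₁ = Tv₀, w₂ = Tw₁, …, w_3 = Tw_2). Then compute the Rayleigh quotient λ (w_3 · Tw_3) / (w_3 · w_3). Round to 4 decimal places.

w1 = Tv₀ = ((-5)·0 + (-5)·1 + (-2)·0; 5·0 + 3·1 + (-5)·0; 2·0 + 6·1 + 2·0) = (-5, 3, 6)
w2 = Tw1 = ((-5)·(-5) + (-5)·3 + (-2)·6; 5·(-5) + 3·3 + (-5)·6; 2·(-5) + 6·3 + 2·6) = (-2, -46, 20)
w3 = Tw2 = (200, -248, -240)
Tw3 = (720, 1456, -1568)
w3·Tw3 = 200·720 + (-248)·1456 + (-240)·(-1568) = 159232; w3·w3 = 200·200 + (-248)·(-248) + (-240)·(-240) = 159104
λ ≈ 159232/159104 = 1.0008

1.0008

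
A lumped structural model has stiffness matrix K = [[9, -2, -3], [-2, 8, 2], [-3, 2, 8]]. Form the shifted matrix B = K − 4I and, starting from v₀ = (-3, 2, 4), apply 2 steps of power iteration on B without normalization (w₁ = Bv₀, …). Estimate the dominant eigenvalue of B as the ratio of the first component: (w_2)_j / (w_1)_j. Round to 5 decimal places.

9.22581

B = K − 4I has rows (5, -2, -3); (-2, 4, 2); (-3, 2, 4)
w1 = Bv₀ = (-31, 22, 29)
w2 = Bw1 = (-286, 208, 253)
Ratio: -286/-31 = 9.22581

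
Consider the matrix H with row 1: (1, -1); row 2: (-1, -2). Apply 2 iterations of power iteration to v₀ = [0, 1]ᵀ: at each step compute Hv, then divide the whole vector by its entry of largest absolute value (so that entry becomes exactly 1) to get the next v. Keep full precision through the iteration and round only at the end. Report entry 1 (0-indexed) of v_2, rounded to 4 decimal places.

Hv0 = (-1.00000, -2.00000); divide by -2.00000 → v1 = (0.50000, 1.00000)
Hv1 = (-0.50000, -2.50000); divide by -2.50000 → v2 = (0.20000, 1.00000)
Requested entry of v2: 5/5 = 1.0000

1.0000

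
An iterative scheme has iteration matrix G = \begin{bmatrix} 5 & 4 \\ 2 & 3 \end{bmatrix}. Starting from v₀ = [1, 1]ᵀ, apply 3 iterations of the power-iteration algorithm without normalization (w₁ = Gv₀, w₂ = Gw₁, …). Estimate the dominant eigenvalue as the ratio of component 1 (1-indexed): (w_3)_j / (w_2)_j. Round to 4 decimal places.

7.0308

w1 = Gv₀ = (9, 5)
w2 = Gw1 = (65, 33)
w3 = Gw2 = (457, 229)
Ratio at component: 457 / 65 = 7.0308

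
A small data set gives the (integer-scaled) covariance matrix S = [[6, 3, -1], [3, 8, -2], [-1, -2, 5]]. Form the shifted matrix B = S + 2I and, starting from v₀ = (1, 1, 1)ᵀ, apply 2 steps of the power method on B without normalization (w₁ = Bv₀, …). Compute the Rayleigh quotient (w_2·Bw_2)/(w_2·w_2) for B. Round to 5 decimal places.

B = S + 2I has rows (8, 3, -1); (3, 10, -2); (-1, -2, 7)
w1 = Bv₀ = (10, 11, 4)
w2 = Bw1 = (109, 132, -4)
Bw2 = (1272, 1655, -401)
w2·Bw2 = 358712; w2·w2 = 29321; μ ≈ 358712/29321 = 12.23396

μ ≈ 12.23396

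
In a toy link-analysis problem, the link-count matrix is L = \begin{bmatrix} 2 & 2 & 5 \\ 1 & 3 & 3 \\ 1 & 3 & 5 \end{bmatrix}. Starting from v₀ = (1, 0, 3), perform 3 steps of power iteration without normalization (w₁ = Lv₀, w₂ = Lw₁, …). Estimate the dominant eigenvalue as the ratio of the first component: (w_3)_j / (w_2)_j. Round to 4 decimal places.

λ ≈ 8.1567

w1 = Lv₀ = (2·1 + 2·0 + 5·3; 1·1 + 3·0 + 3·3; 1·1 + 3·0 + 5·3) = (17, 10, 16)
w2 = Lw1 = (2·17 + 2·10 + 5·16; 1·17 + 3·10 + 3·16; 1·17 + 3·10 + 5·16) = (134, 95, 127)
w3 = Lw2 = (1093, 800, 1054)
Ratio at component: 1093 / 134 = 8.1567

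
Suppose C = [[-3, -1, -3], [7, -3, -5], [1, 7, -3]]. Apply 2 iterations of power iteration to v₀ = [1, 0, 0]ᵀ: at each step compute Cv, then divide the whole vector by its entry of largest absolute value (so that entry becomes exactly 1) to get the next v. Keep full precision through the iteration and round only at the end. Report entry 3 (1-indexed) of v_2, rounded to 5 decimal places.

Cv0 = (-3.000000, 7.000000, 1.000000); divide by 7.000000 → v1 = (-0.428571, 1.000000, 0.142857)
Cv1 = (-0.142857, -6.714286, 6.142857); divide by -6.714286 → v2 = (0.021277, 1.000000, -0.914894)
Requested entry of v2: 43/-47 = -0.91489

-0.91489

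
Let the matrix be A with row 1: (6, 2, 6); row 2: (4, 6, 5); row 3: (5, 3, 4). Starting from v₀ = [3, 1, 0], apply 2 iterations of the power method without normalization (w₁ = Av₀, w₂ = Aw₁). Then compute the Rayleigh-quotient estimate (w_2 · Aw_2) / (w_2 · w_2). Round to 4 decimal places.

w1 = Av₀ = (6·3 + 2·1 + 6·0; 4·3 + 6·1 + 5·0; 5·3 + 3·1 + 4·0) = (20, 18, 18)
w2 = Aw1 = (6·20 + 2·18 + 6·18; 4·20 + 6·18 + 5·18; 5·20 + 3·18 + 4·18) = (264, 278, 226)
Aw2 = (3496, 3854, 3058)
w2·Aw2 = 264·3496 + 278·3854 + 226·3058 = 2685464; w2·w2 = 264·264 + 278·278 + 226·226 = 198056
λ ≈ 2685464/198056 = 13.5591

λ ≈ 13.5591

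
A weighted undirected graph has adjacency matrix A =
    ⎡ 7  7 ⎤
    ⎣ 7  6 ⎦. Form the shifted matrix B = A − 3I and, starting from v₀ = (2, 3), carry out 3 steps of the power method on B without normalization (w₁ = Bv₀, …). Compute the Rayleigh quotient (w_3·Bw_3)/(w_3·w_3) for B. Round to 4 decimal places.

B = A − 3I has rows (4, 7); (7, 3)
w1 = Bv₀ = (29, 23)
w2 = Bw1 = (277, 272)
w3 = Bw2 = (3012, 2755)
Bw3 = (31333, 29349)
w3·Bw3 = 175231491; w3·w3 = 16662169; μ ≈ 175231491/16662169 = 10.5167

μ ≈ 10.5167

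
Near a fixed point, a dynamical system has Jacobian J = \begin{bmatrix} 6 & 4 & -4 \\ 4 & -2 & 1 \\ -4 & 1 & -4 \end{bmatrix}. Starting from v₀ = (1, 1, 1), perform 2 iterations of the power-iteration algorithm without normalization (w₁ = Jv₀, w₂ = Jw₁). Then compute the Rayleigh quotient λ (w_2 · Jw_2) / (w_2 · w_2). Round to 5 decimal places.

w1 = Jv₀ = (6, 3, -7)
w2 = Jw1 = (76, 11, 7)
Jw2 = (472, 289, -321)
w2·Jw2 = 76·472 + 11·289 + 7·(-321) = 36804; w2·w2 = 76·76 + 11·11 + 7·7 = 5946
λ ≈ 36804/5946 = 6.18971

6.18971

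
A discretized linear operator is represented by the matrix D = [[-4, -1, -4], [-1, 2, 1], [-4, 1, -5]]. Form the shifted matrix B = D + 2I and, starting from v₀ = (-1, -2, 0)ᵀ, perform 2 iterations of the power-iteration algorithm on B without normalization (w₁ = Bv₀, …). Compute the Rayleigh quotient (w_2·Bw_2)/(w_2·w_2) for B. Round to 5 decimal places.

μ ≈ 0.01482

B = D + 2I has rows (-2, -1, -4); (-1, 4, 1); (-4, 1, -3)
w1 = Bv₀ = ((-2)·(-1) + (-1)·(-2) + (-4)·0; (-1)·(-1) + 4·(-2) + 1·0; (-4)·(-1) + 1·(-2) + (-3)·0) = (4, -7, 2)
w2 = Bw1 = ((-2)·4 + (-1)·(-7) + (-4)·2; (-1)·4 + 4·(-7) + 1·2; (-4)·4 + 1·(-7) + (-3)·2) = (-9, -30, -29)
Bw2 = (164, -140, 93)
w2·Bw2 = 27; w2·w2 = 1822; μ ≈ 27/1822 = 0.01482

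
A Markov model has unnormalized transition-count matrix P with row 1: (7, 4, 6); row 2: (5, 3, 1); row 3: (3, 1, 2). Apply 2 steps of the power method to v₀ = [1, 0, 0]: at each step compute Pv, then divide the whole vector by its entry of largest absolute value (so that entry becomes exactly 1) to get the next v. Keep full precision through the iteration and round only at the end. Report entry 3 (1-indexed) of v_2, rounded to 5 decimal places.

0.36782

Pv0 = (7.000000, 5.000000, 3.000000); divide by 7.000000 → v1 = (1.000000, 0.714286, 0.428571)
Pv1 = (12.428571, 7.571429, 4.571429); divide by 12.428571 → v2 = (1.000000, 0.609195, 0.367816)
Requested entry of v2: 32/87 = 0.36782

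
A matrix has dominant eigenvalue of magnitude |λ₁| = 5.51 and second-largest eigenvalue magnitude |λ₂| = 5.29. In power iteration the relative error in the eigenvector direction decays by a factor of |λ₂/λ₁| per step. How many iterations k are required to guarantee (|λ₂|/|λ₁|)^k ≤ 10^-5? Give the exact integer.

|λ₂/λ₁| = 5.29/5.51 = 0.96007
Need k ≥ ln(10^-5) / ln(0.96007) = -11.5129 / -0.0407 ≈ 282.551
Smallest integer k satisfying the bound: 283

283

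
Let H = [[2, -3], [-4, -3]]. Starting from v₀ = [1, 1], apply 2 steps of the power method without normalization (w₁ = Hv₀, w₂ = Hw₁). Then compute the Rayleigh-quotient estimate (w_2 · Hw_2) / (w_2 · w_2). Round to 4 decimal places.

w1 = Hv₀ = (2·1 + (-3)·1; (-4)·1 + (-3)·1) = (-1, -7)
w2 = Hw1 = (2·(-1) + (-3)·(-7); (-4)·(-1) + (-3)·(-7)) = (19, 25)
Hw2 = (-37, -151)
w2·Hw2 = 19·(-37) + 25·(-151) = -4478; w2·w2 = 19·19 + 25·25 = 986
λ ≈ -4478/986 = -4.5416

λ ≈ -4.5416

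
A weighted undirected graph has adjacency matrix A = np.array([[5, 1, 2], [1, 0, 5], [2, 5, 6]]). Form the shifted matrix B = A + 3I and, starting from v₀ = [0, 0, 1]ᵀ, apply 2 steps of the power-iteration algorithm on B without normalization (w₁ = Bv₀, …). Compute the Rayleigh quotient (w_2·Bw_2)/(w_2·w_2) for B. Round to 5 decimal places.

B = A + 3I has rows (8, 1, 2); (1, 3, 5); (2, 5, 9)
w1 = Bv₀ = (2, 5, 9)
w2 = Bw1 = (39, 62, 110)
Bw2 = (594, 775, 1378)
w2·Bw2 = 222796; w2·w2 = 17465; μ ≈ 222796/17465 = 12.75671

μ ≈ 12.75671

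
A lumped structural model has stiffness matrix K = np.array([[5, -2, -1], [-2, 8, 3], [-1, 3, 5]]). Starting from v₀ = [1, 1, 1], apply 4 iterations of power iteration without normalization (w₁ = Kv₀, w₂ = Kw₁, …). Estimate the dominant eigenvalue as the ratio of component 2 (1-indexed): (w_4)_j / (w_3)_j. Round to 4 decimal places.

10.5727

w1 = Kv₀ = (5·1 + (-2)·1 + (-1)·1; (-2)·1 + 8·1 + 3·1; (-1)·1 + 3·1 + 5·1) = (2, 9, 7)
w2 = Kw1 = (5·2 + (-2)·9 + (-1)·7; (-2)·2 + 8·9 + 3·7; (-1)·2 + 3·9 + 5·7) = (-15, 89, 60)
w3 = Kw2 = (-313, 922, 582)
w4 = Kw3 = (-3991, 9748, 5989)
Ratio at component: 9748 / 922 = 10.5727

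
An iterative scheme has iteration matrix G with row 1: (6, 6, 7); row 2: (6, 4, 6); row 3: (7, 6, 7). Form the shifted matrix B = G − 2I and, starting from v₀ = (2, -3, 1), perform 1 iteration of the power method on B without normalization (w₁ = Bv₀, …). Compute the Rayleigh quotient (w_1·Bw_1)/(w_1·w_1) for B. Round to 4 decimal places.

B = G − 2I has rows (4, 6, 7); (6, 2, 6); (7, 6, 5)
w1 = Bv₀ = (-3, 12, 1)
Bw1 = (67, 12, 56)
w1·Bw1 = -1; w1·w1 = 154; μ ≈ -1/154 = -0.0065

μ ≈ -0.0065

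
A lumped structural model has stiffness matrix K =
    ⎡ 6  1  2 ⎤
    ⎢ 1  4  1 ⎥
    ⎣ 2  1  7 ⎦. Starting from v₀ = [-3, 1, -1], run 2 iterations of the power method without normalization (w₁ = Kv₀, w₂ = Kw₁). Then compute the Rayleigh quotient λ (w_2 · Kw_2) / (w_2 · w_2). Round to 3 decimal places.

8.764

w1 = Kv₀ = (6·(-3) + 1·1 + 2·(-1); 1·(-3) + 4·1 + 1·(-1); 2·(-3) + 1·1 + 7·(-1)) = (-19, 0, -12)
w2 = Kw1 = (6·(-19) + 1·0 + 2·(-12); 1·(-19) + 4·0 + 1·(-12); 2·(-19) + 1·0 + 7·(-12)) = (-138, -31, -122)
Kw2 = (-1103, -384, -1161)
w2·Kw2 = (-138)·(-1103) + (-31)·(-384) + (-122)·(-1161) = 305760; w2·w2 = (-138)·(-138) + (-31)·(-31) + (-122)·(-122) = 34889
λ ≈ 305760/34889 = 8.764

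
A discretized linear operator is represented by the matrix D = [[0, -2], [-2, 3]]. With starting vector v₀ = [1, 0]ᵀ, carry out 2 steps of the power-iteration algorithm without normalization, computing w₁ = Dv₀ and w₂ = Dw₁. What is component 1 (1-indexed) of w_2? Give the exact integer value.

4

w1 = Dv₀ = (0·1 + (-2)·0; (-2)·1 + 3·0) = (0, -2)
w2 = Dw1 = (0·0 + (-2)·(-2); (-2)·0 + 3·(-2)) = (4, -6)
The requested component of w2 is 4.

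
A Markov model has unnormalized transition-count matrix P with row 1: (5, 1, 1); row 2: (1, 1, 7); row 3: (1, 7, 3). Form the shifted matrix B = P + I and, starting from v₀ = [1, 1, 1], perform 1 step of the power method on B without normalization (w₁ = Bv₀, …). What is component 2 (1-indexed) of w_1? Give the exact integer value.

10

B = P + I has rows (6, 1, 1); (1, 2, 7); (1, 7, 4)
w1 = Bv₀ = (6·1 + 1·1 + 1·1; 1·1 + 2·1 + 7·1; 1·1 + 7·1 + 4·1) = (8, 10, 12)
Requested component of w1: 10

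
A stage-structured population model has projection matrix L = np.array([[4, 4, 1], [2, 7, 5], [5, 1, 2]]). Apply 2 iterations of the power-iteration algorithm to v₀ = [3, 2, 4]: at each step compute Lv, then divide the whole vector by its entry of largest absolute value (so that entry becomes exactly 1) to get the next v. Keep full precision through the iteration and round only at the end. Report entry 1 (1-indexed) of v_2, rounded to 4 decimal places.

Lv0 = (24.00000, 40.00000, 25.00000); divide by 40.00000 → v1 = (0.60000, 1.00000, 0.62500)
Lv1 = (7.02500, 11.32500, 5.25000); divide by 11.32500 → v2 = (0.62031, 1.00000, 0.46358)
Requested entry of v2: 281/453 = 0.6203

0.6203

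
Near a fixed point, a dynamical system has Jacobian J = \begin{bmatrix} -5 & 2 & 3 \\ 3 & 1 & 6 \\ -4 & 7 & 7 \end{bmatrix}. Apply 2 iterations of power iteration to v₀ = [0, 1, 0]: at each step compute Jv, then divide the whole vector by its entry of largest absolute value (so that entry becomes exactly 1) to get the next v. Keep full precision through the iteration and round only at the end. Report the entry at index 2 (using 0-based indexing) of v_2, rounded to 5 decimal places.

0.97959

Jv0 = (2.000000, 1.000000, 7.000000); divide by 7.000000 → v1 = (0.285714, 0.142857, 1.000000)
Jv1 = (1.857143, 7.000000, 6.857143); divide by 7.000000 → v2 = (0.265306, 1.000000, 0.979592)
Requested entry of v2: 48/49 = 0.97959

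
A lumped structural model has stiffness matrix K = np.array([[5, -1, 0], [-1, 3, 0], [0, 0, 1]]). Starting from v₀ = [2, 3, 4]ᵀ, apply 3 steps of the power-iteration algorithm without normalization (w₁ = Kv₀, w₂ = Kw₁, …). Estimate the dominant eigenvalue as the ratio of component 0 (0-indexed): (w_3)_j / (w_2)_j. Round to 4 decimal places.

λ ≈ 4.5000

w1 = Kv₀ = (7, 7, 4)
w2 = Kw1 = (28, 14, 4)
w3 = Kw2 = (126, 14, 4)
Ratio at component: 126 / 28 = 4.5000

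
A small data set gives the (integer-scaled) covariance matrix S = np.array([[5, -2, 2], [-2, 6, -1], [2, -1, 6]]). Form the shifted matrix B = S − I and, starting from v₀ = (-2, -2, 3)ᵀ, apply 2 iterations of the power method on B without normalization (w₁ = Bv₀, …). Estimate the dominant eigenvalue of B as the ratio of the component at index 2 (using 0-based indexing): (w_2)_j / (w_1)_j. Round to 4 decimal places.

μ ≈ 6.0000

B = S − I has rows (4, -2, 2); (-2, 5, -1); (2, -1, 5)
w1 = Bv₀ = (4·(-2) + (-2)·(-2) + 2·3; (-2)·(-2) + 5·(-2) + (-1)·3; 2·(-2) + (-1)·(-2) + 5·3) = (2, -9, 13)
w2 = Bw1 = (4·2 + (-2)·(-9) + 2·13; (-2)·2 + 5·(-9) + (-1)·13; 2·2 + (-1)·(-9) + 5·13) = (52, -62, 78)
Ratio: 78/13 = 6.0000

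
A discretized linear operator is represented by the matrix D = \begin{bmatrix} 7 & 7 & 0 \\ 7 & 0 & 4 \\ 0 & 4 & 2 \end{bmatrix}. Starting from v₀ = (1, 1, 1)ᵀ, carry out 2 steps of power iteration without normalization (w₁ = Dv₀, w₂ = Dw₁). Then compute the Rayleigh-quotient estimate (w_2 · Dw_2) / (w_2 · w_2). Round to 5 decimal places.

λ ≈ 11.80395

w1 = Dv₀ = (7·1 + 7·1 + 0·1; 7·1 + 0·1 + 4·1; 0·1 + 4·1 + 2·1) = (14, 11, 6)
w2 = Dw1 = (7·14 + 7·11 + 0·6; 7·14 + 0·11 + 4·6; 0·14 + 4·11 + 2·6) = (175, 122, 56)
Dw2 = (2079, 1449, 600)
w2·Dw2 = 175·2079 + 122·1449 + 56·600 = 574203; w2·w2 = 175·175 + 122·122 + 56·56 = 48645
λ ≈ 574203/48645 = 11.80395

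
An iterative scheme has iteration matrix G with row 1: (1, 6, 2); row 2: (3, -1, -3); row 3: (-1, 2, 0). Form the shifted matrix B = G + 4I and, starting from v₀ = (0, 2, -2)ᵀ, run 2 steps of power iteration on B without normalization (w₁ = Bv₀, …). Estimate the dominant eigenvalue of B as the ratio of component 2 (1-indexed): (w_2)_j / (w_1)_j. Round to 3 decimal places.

B = G + 4I has rows (5, 6, 2); (3, 3, -3); (-1, 2, 4)
w1 = Bv₀ = (5·0 + 6·2 + 2·(-2); 3·0 + 3·2 + (-3)·(-2); (-1)·0 + 2·2 + 4·(-2)) = (8, 12, -4)
w2 = Bw1 = (5·8 + 6·12 + 2·(-4); 3·8 + 3·12 + (-3)·(-4); (-1)·8 + 2·12 + 4·(-4)) = (104, 72, 0)
Ratio: 72/12 = 6.000

μ ≈ 6.000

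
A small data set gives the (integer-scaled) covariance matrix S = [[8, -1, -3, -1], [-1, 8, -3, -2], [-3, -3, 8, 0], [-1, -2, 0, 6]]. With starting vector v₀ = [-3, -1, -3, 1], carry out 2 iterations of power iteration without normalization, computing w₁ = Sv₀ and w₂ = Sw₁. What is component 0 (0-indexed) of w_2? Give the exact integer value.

w1 = Sv₀ = (-15, 2, -12, 11)
w2 = Sw1 = (-97, 45, -57, 77)
The requested component of w2 is -97.

-97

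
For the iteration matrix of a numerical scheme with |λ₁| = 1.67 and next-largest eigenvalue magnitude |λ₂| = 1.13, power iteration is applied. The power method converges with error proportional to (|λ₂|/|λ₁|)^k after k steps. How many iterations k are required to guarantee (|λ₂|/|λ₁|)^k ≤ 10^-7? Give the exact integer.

|λ₂/λ₁| = 1.13/1.67 = 0.67665
Need k ≥ ln(10^-7) / ln(0.67665) = -16.1181 / -0.3906 ≈ 41.264
Smallest integer k satisfying the bound: 42

42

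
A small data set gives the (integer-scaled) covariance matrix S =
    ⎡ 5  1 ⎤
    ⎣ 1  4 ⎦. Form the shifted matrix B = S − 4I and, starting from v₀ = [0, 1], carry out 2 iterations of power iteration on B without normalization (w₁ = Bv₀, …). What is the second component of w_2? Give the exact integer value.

B = S − 4I has rows (1, 1); (1, 0)
w1 = Bv₀ = (1·0 + 1·1; 1·0 + 0·1) = (1, 0)
w2 = Bw1 = (1·1 + 1·0; 1·1 + 0·0) = (1, 1)
Requested component of w2: 1

1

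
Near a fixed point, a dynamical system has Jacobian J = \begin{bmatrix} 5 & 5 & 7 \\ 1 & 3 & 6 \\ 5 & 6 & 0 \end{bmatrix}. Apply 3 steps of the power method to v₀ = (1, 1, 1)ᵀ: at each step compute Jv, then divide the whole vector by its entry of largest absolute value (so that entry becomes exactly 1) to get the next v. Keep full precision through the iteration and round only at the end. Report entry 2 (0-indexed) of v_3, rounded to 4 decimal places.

0.6583

Jv0 = (17.00000, 10.00000, 11.00000); divide by 17.00000 → v1 = (1.00000, 0.58824, 0.64706)
Jv1 = (12.47059, 6.64706, 8.52941); divide by 12.47059 → v2 = (1.00000, 0.53302, 0.68396)
Jv2 = (12.45283, 6.70283, 8.19811); divide by 12.45283 → v3 = (1.00000, 0.53826, 0.65833)
Requested entry of v3: 1738/2640 = 0.6583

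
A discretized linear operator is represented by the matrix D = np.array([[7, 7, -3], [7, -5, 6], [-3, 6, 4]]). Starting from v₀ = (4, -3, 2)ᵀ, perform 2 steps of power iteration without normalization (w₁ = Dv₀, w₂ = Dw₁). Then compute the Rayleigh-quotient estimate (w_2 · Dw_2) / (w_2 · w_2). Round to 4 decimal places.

-8.1332

w1 = Dv₀ = (1, 55, -22)
w2 = Dw1 = (458, -400, 239)
Dw2 = (-311, 6640, -2818)
w2·Dw2 = 458·(-311) + (-400)·6640 + 239·(-2818) = -3471940; w2·w2 = 458·458 + (-400)·(-400) + 239·239 = 426885
λ ≈ -3471940/426885 = -8.1332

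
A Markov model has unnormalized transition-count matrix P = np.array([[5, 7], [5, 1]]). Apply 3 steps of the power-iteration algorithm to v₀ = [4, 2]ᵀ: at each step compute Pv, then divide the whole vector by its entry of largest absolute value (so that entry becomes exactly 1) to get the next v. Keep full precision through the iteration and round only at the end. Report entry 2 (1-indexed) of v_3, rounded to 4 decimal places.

Pv0 = (34.00000, 22.00000); divide by 34.00000 → v1 = (1.00000, 0.64706)
Pv1 = (9.52941, 5.64706); divide by 9.52941 → v2 = (1.00000, 0.59259)
Pv2 = (9.14815, 5.59259); divide by 9.14815 → v3 = (1.00000, 0.61134)
Requested entry of v3: 1812/2964 = 0.6113

0.6113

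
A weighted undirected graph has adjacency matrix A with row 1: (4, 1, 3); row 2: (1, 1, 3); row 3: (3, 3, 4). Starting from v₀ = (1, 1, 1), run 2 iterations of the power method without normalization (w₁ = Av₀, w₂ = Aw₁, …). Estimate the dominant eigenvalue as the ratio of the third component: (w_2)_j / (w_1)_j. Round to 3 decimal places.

7.900

w1 = Av₀ = (4·1 + 1·1 + 3·1; 1·1 + 1·1 + 3·1; 3·1 + 3·1 + 4·1) = (8, 5, 10)
w2 = Aw1 = (4·8 + 1·5 + 3·10; 1·8 + 1·5 + 3·10; 3·8 + 3·5 + 4·10) = (67, 43, 79)
Ratio at component: 79 / 10 = 7.900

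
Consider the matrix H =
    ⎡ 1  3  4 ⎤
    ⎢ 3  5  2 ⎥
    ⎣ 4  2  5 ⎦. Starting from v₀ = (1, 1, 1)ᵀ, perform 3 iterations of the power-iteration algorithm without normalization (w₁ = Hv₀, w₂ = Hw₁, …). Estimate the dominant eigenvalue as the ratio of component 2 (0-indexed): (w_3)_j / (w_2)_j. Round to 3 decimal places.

λ ≈ 9.860

w1 = Hv₀ = (8, 10, 11)
w2 = Hw1 = (82, 96, 107)
w3 = Hw2 = (798, 940, 1055)
Ratio at component: 1055 / 107 = 9.860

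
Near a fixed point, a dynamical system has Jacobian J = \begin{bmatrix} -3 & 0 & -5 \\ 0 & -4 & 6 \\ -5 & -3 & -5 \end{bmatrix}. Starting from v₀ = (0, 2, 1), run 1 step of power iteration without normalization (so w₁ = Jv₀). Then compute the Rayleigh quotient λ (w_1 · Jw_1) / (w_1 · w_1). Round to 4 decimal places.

λ ≈ -7.8667

w1 = Jv₀ = ((-3)·0 + 0·2 + (-5)·1; 0·0 + (-4)·2 + 6·1; (-5)·0 + (-3)·2 + (-5)·1) = (-5, -2, -11)
Jw1 = (70, -58, 86)
w1·Jw1 = (-5)·70 + (-2)·(-58) + (-11)·86 = -1180; w1·w1 = (-5)·(-5) + (-2)·(-2) + (-11)·(-11) = 150
λ ≈ -1180/150 = -7.8667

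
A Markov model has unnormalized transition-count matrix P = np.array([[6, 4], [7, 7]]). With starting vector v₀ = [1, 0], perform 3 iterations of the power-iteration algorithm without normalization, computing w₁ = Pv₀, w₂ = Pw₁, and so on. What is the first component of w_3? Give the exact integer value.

w1 = Pv₀ = (6, 7)
w2 = Pw1 = (64, 91)
w3 = Pw2 = (748, 1085)
The requested component of w3 is 748.

748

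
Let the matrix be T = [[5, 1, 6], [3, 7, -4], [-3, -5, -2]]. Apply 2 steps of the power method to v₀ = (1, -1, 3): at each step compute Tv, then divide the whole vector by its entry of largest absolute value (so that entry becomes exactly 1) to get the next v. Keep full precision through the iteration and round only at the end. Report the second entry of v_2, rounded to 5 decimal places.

Tv0 = (22.000000, -16.000000, -4.000000); divide by 22.000000 → v1 = (1.000000, -0.727273, -0.181818)
Tv1 = (3.181818, -1.363636, 1.000000); divide by 3.181818 → v2 = (1.000000, -0.428571, 0.314286)
Requested entry of v2: -30/70 = -0.42857

-0.42857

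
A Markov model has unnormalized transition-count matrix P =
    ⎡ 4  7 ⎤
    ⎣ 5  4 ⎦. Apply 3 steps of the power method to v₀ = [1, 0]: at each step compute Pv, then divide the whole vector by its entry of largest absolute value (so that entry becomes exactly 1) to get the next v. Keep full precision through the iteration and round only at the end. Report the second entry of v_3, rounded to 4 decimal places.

0.8574

Pv0 = (4.00000, 5.00000); divide by 5.00000 → v1 = (0.80000, 1.00000)
Pv1 = (10.20000, 8.00000); divide by 10.20000 → v2 = (1.00000, 0.78431)
Pv2 = (9.49020, 8.13725); divide by 9.49020 → v3 = (1.00000, 0.85744)
Requested entry of v3: 415/484 = 0.8574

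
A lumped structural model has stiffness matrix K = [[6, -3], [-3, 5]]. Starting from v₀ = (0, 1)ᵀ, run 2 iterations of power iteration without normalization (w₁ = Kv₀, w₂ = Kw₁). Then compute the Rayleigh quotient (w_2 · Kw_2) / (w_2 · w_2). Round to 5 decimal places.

w1 = Kv₀ = (-3, 5)
w2 = Kw1 = (-33, 34)
Kw2 = (-300, 269)
w2·Kw2 = (-33)·(-300) + 34·269 = 19046; w2·w2 = (-33)·(-33) + 34·34 = 2245
λ ≈ 19046/2245 = 8.48374

8.48374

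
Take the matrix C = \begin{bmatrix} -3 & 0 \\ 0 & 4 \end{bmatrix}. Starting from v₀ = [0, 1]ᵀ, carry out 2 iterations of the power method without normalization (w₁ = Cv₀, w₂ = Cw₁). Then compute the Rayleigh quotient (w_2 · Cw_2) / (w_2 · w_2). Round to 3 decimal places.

w1 = Cv₀ = ((-3)·0 + 0·1; 0·0 + 4·1) = (0, 4)
w2 = Cw1 = ((-3)·0 + 0·4; 0·0 + 4·4) = (0, 16)
Cw2 = (0, 64)
w2·Cw2 = 0·0 + 16·64 = 1024; w2·w2 = 0·0 + 16·16 = 256
λ ≈ 1024/256 = 4.000

λ ≈ 4.000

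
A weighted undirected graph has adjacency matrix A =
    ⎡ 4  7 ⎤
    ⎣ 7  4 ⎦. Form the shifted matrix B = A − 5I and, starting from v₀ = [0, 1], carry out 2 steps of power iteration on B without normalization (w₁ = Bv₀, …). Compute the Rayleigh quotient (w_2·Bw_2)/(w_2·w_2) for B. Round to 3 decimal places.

B = A − 5I has rows (-1, 7); (7, -1)
w1 = Bv₀ = ((-1)·0 + 7·1; 7·0 + (-1)·1) = (7, -1)
w2 = Bw1 = ((-1)·7 + 7·(-1); 7·7 + (-1)·(-1)) = (-14, 50)
Bw2 = (364, -148)
w2·Bw2 = -12496; w2·w2 = 2696; μ ≈ -12496/2696 = -4.635

μ ≈ -4.635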